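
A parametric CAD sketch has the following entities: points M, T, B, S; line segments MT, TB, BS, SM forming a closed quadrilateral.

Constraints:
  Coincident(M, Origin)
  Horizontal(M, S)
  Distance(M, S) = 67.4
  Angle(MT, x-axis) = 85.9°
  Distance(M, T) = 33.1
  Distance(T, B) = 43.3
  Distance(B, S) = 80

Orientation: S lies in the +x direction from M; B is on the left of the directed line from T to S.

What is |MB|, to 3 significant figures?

73.8

Checks: |TB| = 43.30 ✓; |BS| = 80.00 ✓.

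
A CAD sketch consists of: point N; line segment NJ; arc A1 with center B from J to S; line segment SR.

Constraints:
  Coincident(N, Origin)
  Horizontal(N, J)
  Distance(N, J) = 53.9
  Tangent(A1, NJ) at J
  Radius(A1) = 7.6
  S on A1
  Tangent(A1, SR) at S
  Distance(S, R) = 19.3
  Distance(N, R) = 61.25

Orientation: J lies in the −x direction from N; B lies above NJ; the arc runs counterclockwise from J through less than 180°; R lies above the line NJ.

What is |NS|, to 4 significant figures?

48.05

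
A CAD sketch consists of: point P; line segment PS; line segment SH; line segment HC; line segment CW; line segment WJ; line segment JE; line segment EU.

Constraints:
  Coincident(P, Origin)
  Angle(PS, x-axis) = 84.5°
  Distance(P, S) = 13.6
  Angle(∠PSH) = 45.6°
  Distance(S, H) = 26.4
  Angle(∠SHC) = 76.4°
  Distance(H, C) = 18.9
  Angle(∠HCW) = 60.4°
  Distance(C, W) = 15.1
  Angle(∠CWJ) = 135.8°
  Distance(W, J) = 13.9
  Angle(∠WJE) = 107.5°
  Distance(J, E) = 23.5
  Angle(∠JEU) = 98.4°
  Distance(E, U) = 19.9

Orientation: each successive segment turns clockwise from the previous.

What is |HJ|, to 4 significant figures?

17.11

∠HCW = 60.4° gives CW at 86.90° from the x-axis; with |CW| = 15.1, W = (2.211, -0.01177). ∠CWJ = 135.8° gives WJ at 42.70° from the x-axis; with |WJ| = 13.9, J = (12.43, 9.415). Then |HJ| = |J − H| = 17.11.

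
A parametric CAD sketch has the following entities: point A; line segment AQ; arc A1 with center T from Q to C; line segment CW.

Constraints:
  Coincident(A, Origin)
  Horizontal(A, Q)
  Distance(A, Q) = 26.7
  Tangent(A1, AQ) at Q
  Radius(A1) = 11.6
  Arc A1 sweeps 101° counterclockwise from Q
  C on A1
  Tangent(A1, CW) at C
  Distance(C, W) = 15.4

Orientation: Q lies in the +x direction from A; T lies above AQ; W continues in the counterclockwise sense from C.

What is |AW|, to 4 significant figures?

45.52

A is at the origin; A and Q share the same y with |AQ| = 26.7 and Q on the +x side, so Q = (26.70, 0.000). The tangent condition forces TQ to be normal to AQ, so T = Q + (0, 11.6) = (26.70, 11.60). On A1, Q sits at bearing -90° from T; a 101° counterclockwise sweep puts C at bearing 11°, so C = T + 11.6·(cos 11°, sin 11°) = (38.09, 13.81). The tangent condition forces TC to be normal to CW, so CW runs along (−sin 11°, cos 11°); with |CW| = 15.4, W = (35.15, 28.93). Then |AW| = |W − A| = 45.52.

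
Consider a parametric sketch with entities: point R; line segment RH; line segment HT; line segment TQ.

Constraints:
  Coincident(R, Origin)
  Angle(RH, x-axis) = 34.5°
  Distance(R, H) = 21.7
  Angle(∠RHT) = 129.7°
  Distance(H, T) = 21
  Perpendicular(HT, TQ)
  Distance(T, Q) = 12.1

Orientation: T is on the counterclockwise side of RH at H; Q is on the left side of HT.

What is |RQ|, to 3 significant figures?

35.2

R is at the origin; RH runs at 34.5° with length 21.7, so H = 21.7·(cos 34.5°, sin 34.5°) = (17.9, 12.3). ∠RHT = 129.7°, so HT runs at 34.5° + (180° − 129.7°) = 84.8° from the x-axis; with |HT| = 21.0, T = H + 21.0·(cos 84.8°, sin 84.8°) = (19.8, 33.2). The perpendicularity gives TQ at right angles to HT; with |TQ| = 12.1 on the left of HT, Q = T + 12.1·(-0.996, 0.0906) = (7.74, 34.3). Then |RQ| = |Q − R| = 35.2.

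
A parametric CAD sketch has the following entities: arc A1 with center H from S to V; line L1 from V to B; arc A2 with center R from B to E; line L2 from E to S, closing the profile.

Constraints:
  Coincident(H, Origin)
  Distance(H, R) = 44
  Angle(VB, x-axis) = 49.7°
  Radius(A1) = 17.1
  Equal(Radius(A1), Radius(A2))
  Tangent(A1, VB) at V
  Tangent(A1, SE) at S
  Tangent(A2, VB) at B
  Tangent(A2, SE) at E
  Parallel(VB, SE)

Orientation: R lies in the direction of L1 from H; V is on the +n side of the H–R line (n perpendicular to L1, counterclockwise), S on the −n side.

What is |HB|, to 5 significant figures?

47.206

The slot axis is L1's direction at 49.7°, so u = (cos 49.7°, sin 49.7°) = (0.64679, 0.76267) and n = (−sin 49.7°, cos 49.7°) = (-0.76267, 0.64679). H is at the origin and R lies 44.0 along u from H, so R = 44.0·u = (28.459, 33.557). Tangency of A1 to both parallel lines with radius 17.1 puts V and S at H ± 17.1·n: V = (-13.042, 11.060), S = (13.042, -11.060). Equal radii place B and E the same way about R: B = R + 17.1·n = (15.417, 44.618), E = R − 17.1·n = (41.500, 22.497). Then |HB| = |B − H| = 47.206.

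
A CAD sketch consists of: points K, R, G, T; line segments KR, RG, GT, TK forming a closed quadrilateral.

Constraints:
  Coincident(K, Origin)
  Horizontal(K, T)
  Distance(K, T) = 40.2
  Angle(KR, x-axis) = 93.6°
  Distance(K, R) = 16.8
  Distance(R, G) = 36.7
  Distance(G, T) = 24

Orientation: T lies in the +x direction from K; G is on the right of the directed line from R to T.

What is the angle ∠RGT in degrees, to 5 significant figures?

91.958°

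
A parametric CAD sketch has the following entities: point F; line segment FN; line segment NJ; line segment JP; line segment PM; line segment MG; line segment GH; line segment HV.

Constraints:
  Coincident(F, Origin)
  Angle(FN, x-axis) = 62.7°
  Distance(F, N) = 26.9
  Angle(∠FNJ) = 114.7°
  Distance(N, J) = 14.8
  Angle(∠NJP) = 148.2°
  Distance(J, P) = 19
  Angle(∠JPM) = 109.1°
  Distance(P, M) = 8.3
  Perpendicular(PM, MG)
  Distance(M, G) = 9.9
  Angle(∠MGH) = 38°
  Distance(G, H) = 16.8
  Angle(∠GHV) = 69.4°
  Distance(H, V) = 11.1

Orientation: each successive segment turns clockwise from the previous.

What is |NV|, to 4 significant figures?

40.71

∠MGH = 38.0° gives GH at 22.70° from the x-axis; with |GH| = 16.8, H = (46.56, 13.59). ∠GHV = 69.4° gives HV at -87.90° from the x-axis; with |HV| = 11.1, V = (46.97, 2.495). Then |NV| = |V − N| = 40.71.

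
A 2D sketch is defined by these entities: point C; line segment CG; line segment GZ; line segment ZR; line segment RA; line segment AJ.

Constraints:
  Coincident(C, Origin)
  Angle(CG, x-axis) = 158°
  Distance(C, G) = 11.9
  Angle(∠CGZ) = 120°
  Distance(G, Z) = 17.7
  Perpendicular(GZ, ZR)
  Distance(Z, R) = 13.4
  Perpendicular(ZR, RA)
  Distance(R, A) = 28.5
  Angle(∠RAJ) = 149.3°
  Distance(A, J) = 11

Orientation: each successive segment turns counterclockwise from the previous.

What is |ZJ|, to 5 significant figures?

38.748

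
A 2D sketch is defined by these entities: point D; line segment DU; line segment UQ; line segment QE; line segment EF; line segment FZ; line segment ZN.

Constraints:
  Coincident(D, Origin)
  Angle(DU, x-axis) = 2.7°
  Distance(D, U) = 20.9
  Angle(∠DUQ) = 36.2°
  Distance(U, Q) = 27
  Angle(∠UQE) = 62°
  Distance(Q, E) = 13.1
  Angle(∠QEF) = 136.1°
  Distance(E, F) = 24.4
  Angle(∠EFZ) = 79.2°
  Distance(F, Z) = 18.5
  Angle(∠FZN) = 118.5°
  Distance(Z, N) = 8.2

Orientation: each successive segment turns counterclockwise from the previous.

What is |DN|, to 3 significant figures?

22.1

∠EFZ = 79.2° gives FZ at 49.2° from the x-axis; with |FZ| = 18.5, Z = (24.4, -2.27). ∠FZN = 118.5° gives ZN at 111° from the x-axis; with |ZN| = 8.2, N = (21.5, 5.40). Then |DN| = |N − D| = 22.1.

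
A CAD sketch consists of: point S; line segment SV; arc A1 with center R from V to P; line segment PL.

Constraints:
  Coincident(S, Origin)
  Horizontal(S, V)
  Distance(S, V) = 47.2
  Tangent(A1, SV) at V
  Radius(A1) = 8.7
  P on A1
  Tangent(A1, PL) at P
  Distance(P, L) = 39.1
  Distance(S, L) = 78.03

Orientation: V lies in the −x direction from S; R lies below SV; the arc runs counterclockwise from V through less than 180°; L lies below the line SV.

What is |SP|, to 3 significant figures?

56.2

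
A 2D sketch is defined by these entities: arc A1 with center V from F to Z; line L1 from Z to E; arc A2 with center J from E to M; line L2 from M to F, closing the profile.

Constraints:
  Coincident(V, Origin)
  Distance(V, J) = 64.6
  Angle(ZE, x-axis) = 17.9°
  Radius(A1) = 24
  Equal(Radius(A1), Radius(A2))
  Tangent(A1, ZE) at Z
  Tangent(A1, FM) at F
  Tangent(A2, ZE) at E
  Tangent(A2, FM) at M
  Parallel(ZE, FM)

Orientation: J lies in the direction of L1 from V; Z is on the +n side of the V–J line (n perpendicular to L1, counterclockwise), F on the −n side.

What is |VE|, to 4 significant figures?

68.91

The slot axis is L1's direction at 17.9°, so u = (cos 17.9°, sin 17.9°) = (0.9516, 0.3074) and n = (−sin 17.9°, cos 17.9°) = (-0.3074, 0.9516). V is at the origin and J lies 64.6 along u from V, so J = 64.6·u = (61.47, 19.86). Tangency of A1 to both parallel lines with radius 24.0 puts Z and F at V ± 24.0·n: Z = (-7.377, 22.84), F = (7.377, -22.84). Equal radii place E and M the same way about J: E = J + 24.0·n = (54.10, 42.69), M = J − 24.0·n = (68.85, -2.983). Then |VE| = |E − V| = 68.91.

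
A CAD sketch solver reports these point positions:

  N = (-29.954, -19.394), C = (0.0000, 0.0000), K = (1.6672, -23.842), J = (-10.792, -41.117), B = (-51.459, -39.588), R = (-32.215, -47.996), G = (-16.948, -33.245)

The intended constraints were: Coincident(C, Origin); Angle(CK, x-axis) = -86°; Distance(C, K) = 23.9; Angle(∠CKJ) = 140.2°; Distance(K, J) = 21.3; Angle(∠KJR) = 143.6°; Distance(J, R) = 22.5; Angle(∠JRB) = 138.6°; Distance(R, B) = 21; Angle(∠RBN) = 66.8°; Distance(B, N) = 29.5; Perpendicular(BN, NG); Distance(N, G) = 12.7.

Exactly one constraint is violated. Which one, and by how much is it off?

Distance(N, G) = 12.7 — off by 6.30.

C = (0.00, 0.00) ✓; CK at -86.00° ✓; |CK| = 23.90 ✓; ∠CKJ = 140.2° ✓; |KJ| = 21.30 ✓; ∠KJR = 143.6° ✓; |JR| = 22.50 ✓; ∠JRB = 138.6° ✓; |RB| = 21.00 ✓; ∠RBN = 66.80° ✓; |BN| = 29.50 ✓; ∠(BN, NG) = 90.00° ✓; |NG| = 19.00 ✗.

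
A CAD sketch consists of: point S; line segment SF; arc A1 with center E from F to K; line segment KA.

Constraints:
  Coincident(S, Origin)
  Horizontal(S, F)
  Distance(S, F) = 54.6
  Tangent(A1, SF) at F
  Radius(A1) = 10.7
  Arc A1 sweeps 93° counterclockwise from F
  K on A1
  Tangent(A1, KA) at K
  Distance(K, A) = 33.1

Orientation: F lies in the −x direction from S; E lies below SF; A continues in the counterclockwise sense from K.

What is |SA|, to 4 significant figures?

77.48

S is at the origin; S and F share the same y with |SF| = 54.6 and F on the −x side, so F = (-54.60, 0.000). A1 meets SF tangentially, so EF is at right angles to SF, so E = F + (0, -10.7) = (-54.60, -10.70). On A1, F sits at bearing 90° from E; a 93° counterclockwise sweep puts K at bearing 183°, so K = E + 10.7·(cos 183°, sin 183°) = (-65.29, -11.26). A1 meets KA tangentially, so EK is at right angles to KA, so KA runs along (−sin 183°, cos 183°); with |KA| = 33.1, A = (-63.55, -44.31). Then |SA| = |A − S| = 77.48.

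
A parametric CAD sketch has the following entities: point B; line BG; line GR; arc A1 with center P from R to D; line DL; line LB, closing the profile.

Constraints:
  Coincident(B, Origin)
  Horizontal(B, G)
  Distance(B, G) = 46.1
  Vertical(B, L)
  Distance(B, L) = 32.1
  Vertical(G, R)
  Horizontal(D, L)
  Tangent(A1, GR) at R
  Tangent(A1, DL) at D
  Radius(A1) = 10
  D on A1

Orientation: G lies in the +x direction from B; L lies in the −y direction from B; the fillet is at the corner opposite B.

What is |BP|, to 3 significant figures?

42.3

B is at the origin; BG is horizontal with |BG| = 46.1 and G on the +x side, so G = (46.1, 0.00). BL is vertical with |BL| = 32.1 and L on the −y side, so L = (0.00, -32.1). The virtual corner opposite B is at (46.1, -32.1). Tangency of A1 to GR means the radius PR is perpendicular to GR and tangency of A1 to DL means the radius PD is perpendicular to DL, with radius 10.0, so the center P sits 10.0 in from both sides at P = (36.1, -22.1). Then |BP| = |P − B| = 42.3.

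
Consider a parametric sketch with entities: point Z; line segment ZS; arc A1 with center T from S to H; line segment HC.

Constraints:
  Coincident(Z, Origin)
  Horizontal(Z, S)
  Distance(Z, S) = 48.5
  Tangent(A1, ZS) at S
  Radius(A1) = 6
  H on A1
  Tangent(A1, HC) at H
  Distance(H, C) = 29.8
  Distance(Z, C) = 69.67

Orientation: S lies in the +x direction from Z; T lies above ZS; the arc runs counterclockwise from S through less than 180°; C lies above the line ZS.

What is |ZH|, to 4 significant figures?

54.55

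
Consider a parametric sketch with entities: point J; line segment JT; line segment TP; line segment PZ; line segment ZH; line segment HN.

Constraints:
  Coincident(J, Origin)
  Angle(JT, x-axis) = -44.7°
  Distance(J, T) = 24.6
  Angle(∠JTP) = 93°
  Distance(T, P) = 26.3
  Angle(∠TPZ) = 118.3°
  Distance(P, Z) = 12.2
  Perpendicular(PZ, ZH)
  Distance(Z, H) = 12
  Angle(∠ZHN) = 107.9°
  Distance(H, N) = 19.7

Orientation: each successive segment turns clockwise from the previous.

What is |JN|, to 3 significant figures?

23.4

J is at the origin; JT runs at -44.7° with length 24.6, so T = (17.5, -17.3). ∠JTP = 93.0° gives TP at -132° from the x-axis; with |TP| = 26.3, P = (-0.00989, -36.9). ∠TPZ = 118.3° gives PZ at 167° from the x-axis; with |PZ| = 12.2, Z = (-11.9, -34.1). PZ ⟂ ZH, so ZH runs at 76.6°; with |ZH| = 12.0, H = (-9.10, -22.4). ∠ZHN = 107.9° gives HN at 4.50° from the x-axis; with |HN| = 19.7, N = (10.5, -20.9). Then |JN| = |N − J| = 23.4.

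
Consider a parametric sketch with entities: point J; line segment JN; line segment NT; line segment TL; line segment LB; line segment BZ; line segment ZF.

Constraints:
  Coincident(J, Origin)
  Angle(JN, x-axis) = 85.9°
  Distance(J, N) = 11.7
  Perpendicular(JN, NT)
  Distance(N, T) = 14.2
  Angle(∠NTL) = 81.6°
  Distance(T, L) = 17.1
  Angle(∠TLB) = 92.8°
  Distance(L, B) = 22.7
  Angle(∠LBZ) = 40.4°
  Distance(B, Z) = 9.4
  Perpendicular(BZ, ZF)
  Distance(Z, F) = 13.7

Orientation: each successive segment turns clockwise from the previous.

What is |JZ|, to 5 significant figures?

3.9547

J is at the origin; JN runs at 85.9° with length 11.7, so N = (0.83652, 11.670). JN is perpendicular to NT, so NT runs at -4.1000°; with |NT| = 14.2, T = (15.000, 10.655). ∠NTL = 81.6° gives TL at -102.50° from the x-axis; with |TL| = 17.1, L = (11.299, -6.0399). ∠TLB = 92.8° gives LB at 170.30° from the x-axis; with |LB| = 22.7, B = (-11.076, -2.2152). ∠LBZ = 40.4° gives BZ at 30.700° from the x-axis; with |BZ| = 9.4, Z = (-2.9938, 2.5839). Then |JZ| = |Z − J| = 3.9547.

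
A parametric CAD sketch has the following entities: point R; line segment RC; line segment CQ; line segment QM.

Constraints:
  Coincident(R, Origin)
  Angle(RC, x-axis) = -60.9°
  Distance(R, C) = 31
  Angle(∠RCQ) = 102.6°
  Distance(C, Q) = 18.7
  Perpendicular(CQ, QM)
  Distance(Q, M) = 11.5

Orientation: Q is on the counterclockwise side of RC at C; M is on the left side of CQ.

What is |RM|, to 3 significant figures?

31.6

R is at the origin; RC runs at -60.9° with length 31.0, so C = 31.0·(cos -60.9°, sin -60.9°) = (15.1, -27.1). ∠RCQ = 102.6°, so CQ runs at -60.9° + (180° − 102.6°) = 16.5° from the x-axis; with |CQ| = 18.7, Q = C + 18.7·(cos 16.5°, sin 16.5°) = (33.0, -21.8). CQ ⟂ QM; with |QM| = 11.5 on the left of CQ, M = Q + 11.5·(-0.284, 0.959) = (29.7, -10.7). Then |RM| = |M − R| = 31.6.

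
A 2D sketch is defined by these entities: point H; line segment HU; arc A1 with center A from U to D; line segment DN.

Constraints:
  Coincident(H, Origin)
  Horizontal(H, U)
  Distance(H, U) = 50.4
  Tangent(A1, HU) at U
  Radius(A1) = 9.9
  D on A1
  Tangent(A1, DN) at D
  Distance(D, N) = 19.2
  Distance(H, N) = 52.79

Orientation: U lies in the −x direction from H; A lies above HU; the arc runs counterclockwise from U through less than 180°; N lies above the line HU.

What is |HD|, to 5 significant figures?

42.129

Checks: |HU| = 50.40 ✓; |AD| = 9.900 ✓; ∠(AD, DN) = 90.00° ✓; |DN| = 19.20 ✓; |HN| = 52.79 ✓.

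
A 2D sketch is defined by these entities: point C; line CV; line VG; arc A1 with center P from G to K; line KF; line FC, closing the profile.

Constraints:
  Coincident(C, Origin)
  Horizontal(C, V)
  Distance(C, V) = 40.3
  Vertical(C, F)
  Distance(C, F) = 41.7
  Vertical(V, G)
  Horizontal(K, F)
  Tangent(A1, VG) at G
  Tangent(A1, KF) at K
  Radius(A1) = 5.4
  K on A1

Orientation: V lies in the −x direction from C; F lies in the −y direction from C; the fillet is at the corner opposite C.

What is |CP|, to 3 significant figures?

50.4

CF is vertical with |CF| = 41.7 and F on the −y side, so F = (0.00, -41.7). The virtual corner opposite C is at (-40.3, -41.7). Since A1 is tangent to VG there, PG ⟂ VG and A1 meets KF tangentially, so PK is at right angles to KF, with radius 5.4, so the center P sits 5.4 in from both sides at P = (-34.9, -36.3). Then |CP| = |P − C| = 50.4.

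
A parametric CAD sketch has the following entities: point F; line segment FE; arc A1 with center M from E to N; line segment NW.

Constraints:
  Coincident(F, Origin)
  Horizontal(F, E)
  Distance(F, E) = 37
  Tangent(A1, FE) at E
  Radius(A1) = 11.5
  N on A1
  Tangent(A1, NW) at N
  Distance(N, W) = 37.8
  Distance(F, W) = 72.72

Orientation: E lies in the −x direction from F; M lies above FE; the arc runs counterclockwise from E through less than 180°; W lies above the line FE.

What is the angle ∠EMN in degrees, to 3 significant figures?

136°

F is at the origin; F and E share the same y with |FE| = 37.0 and E on the −x side, so E = (-37.0, 0.00). Since A1 is tangent to FE there, ME ⟂ FE, so M = E + (0, 11.5) = (-37.0, 11.5). Since MN ⟂ NW (tangency), |MW| = √(11.5² + 37.8²) = 39.5 regardless of where N sits on A1. So W lies on both circle(F, 72.72) and circle(M, 39.5); the above-FE intersection is W = (-56.4, 45.9). N is the foot of the tangent from W: N = (-29.1, 19.8).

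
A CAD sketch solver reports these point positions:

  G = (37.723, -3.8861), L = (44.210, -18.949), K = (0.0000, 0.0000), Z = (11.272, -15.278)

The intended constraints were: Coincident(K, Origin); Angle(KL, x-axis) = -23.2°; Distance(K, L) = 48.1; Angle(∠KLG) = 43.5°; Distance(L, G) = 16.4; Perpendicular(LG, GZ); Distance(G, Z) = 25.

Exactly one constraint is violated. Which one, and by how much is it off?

Distance(G, Z) = 25 — off by 3.80.

K = (0.00, 0.00) ✓; KL at -23.20° ✓; |KL| = 48.10 ✓; ∠KLG = 43.50° ✓; |LG| = 16.40 ✓; ∠(LG, GZ) = 90.00° ✓; |GZ| = 28.80 ✗.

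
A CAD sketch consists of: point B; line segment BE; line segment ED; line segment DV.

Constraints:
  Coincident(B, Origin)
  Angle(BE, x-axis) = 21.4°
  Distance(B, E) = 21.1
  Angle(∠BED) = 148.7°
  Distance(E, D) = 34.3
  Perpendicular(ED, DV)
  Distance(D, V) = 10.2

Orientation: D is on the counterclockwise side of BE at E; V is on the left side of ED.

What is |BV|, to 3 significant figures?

52.3

B is at the origin; BE runs at 21.4° with length 21.1, so E = 21.1·(cos 21.4°, sin 21.4°) = (19.6, 7.70). ∠BED = 148.7°, so ED runs at 21.4° + (180° − 148.7°) = 52.7° from the x-axis; with |ED| = 34.3, D = E + 34.3·(cos 52.7°, sin 52.7°) = (40.4, 35.0). ED ⟂ DV; with |DV| = 10.2 on the left of ED, V = D + 10.2·(-0.795, 0.606) = (32.3, 41.2). Then |BV| = |V − B| = 52.3.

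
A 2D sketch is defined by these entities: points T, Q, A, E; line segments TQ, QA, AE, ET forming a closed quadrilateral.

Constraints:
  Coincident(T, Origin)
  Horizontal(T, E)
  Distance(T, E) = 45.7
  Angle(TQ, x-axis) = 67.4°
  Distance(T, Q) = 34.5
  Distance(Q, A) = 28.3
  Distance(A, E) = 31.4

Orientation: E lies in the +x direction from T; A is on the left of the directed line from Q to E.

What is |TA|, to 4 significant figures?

51.91

Checks: TQ at 67.40° ✓; |QA| = 28.30 ✓; |AE| = 31.40 ✓.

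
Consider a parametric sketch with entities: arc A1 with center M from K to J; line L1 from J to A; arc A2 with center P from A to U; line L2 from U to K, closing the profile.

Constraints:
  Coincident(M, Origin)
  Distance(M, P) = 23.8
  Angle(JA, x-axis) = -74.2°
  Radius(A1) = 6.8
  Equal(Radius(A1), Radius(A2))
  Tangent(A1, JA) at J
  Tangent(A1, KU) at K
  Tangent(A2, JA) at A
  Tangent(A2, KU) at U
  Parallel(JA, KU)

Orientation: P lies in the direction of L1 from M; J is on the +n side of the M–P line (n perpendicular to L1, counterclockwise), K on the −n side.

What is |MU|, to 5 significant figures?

24.752

Tangency of A1 to both parallel lines with radius 6.8 puts J and K at M ± 6.8·n: J = (6.5431, 1.8515), K = (-6.5431, -1.8515). Equal radii place A and U the same way about P: A = P + 6.8·n = (13.023, -21.049), U = P − 6.8·n = (-0.062812, -24.752). Then |MU| = |U − M| = 24.752.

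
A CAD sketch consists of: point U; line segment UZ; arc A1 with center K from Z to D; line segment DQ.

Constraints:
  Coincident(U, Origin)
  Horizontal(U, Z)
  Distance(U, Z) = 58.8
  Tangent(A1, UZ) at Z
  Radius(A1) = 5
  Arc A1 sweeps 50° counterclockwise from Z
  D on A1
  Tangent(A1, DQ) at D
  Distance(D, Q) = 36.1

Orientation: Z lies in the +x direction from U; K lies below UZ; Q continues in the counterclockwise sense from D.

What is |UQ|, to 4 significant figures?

43.31

U is at the origin; UZ is horizontal with |UZ| = 58.8 and Z on the +x side, so Z = (58.80, 0.000). The tangent condition forces KZ to be normal to UZ, so K = Z + (0, -5) = (58.80, -5.000). On A1, Z sits at bearing 90° from K; a 50° counterclockwise sweep puts D at bearing 140°, so D = K + 5.0·(cos 140°, sin 140°) = (54.97, -1.786). Since A1 is tangent to DQ there, KD ⟂ DQ, so DQ runs along (−sin 140°, cos 140°); with |DQ| = 36.1, Q = (31.77, -29.44). Then |UQ| = |Q − U| = 43.31.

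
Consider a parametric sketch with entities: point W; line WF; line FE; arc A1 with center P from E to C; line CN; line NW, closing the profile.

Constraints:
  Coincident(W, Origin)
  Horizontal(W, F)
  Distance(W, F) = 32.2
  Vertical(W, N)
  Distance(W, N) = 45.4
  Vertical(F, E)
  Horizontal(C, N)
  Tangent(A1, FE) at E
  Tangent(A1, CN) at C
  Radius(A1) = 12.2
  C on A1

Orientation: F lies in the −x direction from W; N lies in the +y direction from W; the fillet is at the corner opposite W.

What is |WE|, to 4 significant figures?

46.25

W is at the origin; WF is horizontal with |WF| = 32.2 and F on the −x side, so F = (-32.20, 0.000). W and N share the same x with |WN| = 45.4 and N on the +y side, so N = (0.000, 45.40). The virtual corner opposite W is at (-32.20, 45.40). Tangency of A1 to FE means the radius PE is perpendicular to FE and since A1 is tangent to CN there, PC ⟂ CN, with radius 12.2, so the center P sits 12.2 in from both sides at P = (-20.00, 33.20). That places the tangent points at E = (-32.20, 33.20) on FE and C = (-20.00, 45.40) on CN. Then |WE| = |E − W| = 46.25.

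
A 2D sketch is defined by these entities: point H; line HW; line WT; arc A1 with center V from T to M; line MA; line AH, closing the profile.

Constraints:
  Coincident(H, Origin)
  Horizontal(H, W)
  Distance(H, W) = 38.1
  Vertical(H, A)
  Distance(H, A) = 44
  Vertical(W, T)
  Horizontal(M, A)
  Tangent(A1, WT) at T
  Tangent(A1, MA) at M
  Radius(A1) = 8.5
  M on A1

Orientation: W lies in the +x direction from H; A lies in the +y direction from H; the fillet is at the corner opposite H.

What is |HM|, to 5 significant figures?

53.030

H is at the origin; H and W share the same y with |HW| = 38.1 and W on the +x side, so W = (38.100, 0.0000). HA is vertical with |HA| = 44.0 and A on the +y side, so A = (0.0000, 44.000). The virtual corner opposite H is at (38.100, 44.000). A1 meets WT tangentially, so VT is at right angles to WT and since A1 is tangent to MA there, VM ⟂ MA, with radius 8.5, so the center V sits 8.5 in from both sides at V = (29.600, 35.500). That places the tangent points at T = (38.100, 35.500) on WT and M = (29.600, 44.000) on MA. Then |HM| = |M − H| = 53.030.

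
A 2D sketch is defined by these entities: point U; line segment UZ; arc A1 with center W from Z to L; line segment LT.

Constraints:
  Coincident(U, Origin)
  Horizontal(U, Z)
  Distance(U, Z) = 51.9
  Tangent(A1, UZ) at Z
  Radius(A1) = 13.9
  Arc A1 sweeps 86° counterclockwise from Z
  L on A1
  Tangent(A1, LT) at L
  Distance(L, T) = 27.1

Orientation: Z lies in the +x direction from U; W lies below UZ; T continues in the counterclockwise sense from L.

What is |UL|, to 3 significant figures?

40.2

Tangency of A1 to UZ means the radius WZ is perpendicular to UZ, so W = Z + (0, -13.9) = (51.9, -13.9). On A1, Z sits at bearing 90° from W; an 86° counterclockwise sweep puts L at bearing 176°, so L = W + 13.9·(cos 176°, sin 176°) = (38.0, -12.9). Then |UL| = |L − U| = 40.2.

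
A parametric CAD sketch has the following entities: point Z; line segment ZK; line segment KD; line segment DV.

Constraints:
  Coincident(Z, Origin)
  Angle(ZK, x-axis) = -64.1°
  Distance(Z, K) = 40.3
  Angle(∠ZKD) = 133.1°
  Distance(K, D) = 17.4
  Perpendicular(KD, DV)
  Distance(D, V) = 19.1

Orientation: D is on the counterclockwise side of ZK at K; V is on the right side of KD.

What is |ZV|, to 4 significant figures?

66.14

Z is at the origin; ZK runs at -64.1° with length 40.3, so K = 40.3·(cos -64.1°, sin -64.1°) = (17.60, -36.25). ∠ZKD = 133.1°, so KD runs at -64.1° + (180° − 133.1°) = -17.20° from the x-axis; with |KD| = 17.4, D = K + 17.4·(cos -17.20°, sin -17.20°) = (34.22, -41.40). KD ⟂ DV; with |DV| = 19.1 on the right of KD, V = D + 19.1·(-0.2957, -0.9553) = (28.58, -59.64). Then |ZV| = |V − Z| = 66.14.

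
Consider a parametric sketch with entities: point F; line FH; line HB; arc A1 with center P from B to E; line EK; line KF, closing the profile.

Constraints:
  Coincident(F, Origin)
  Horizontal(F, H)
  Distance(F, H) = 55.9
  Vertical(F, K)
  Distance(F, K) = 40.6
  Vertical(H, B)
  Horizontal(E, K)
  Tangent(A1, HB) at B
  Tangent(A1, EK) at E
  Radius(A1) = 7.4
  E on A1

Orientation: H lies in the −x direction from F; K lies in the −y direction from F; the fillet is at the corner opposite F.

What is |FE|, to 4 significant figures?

63.25

F is at the origin; F and H share the same y with |FH| = 55.9 and H on the −x side, so H = (-55.90, 0.000). FK is vertical with |FK| = 40.6 and K on the −y side, so K = (0.000, -40.60). The virtual corner opposite F is at (-55.90, -40.60). A1 meets HB tangentially, so PB is at right angles to HB and A1 meets EK tangentially, so PE is at right angles to EK, with radius 7.4, so the center P sits 7.4 in from both sides at P = (-48.50, -33.20). That places the tangent points at B = (-55.90, -33.20) on HB and E = (-48.50, -40.60) on EK. Then |FE| = |E − F| = 63.25.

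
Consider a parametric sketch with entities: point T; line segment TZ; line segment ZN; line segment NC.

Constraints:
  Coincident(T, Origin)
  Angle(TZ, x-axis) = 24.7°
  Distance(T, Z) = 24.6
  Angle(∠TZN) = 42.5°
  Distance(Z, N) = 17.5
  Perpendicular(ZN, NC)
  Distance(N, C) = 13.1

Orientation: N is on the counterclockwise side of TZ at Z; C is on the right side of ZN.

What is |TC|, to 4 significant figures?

29.73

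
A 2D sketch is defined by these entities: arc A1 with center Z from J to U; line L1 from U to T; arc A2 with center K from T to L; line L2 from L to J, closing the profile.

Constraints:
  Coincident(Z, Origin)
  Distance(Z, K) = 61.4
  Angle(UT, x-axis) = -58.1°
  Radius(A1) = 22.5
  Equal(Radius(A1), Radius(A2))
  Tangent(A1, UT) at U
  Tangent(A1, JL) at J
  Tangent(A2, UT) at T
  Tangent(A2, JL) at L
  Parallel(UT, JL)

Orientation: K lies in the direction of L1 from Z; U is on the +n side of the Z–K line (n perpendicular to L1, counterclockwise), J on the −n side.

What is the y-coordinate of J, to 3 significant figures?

-11.9

The slot axis is L1's direction at -58.1°, so u = (cos -58.1°, sin -58.1°) = (0.528, -0.849) and n = (−sin -58.1°, cos -58.1°) = (0.849, 0.528). Z is at the origin and K lies 61.4 along u from Z, so K = 61.4·u = (32.4, -52.1). Tangency of A1 to both parallel lines with radius 22.5 puts U and J at Z ± 22.5·n: U = (19.1, 11.9), J = (-19.1, -11.9). So J.y = -11.9.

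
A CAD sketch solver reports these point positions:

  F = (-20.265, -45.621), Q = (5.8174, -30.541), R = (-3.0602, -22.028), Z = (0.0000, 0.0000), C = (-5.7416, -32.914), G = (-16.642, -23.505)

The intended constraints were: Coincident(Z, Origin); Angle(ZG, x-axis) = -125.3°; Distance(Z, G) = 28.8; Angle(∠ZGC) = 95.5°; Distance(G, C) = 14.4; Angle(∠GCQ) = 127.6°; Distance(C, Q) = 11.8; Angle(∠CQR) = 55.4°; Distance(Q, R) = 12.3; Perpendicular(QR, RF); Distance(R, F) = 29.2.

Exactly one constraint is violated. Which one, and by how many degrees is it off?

Perpendicular(QR, RF) — off by 7.70°.

Z = (0.00, 0.00) ✓; ZG at -125.3° ✓; |ZG| = 28.80 ✓; ∠ZGC = 95.50° ✓; |GC| = 14.40 ✓; ∠GCQ = 127.6° ✓; |CQ| = 11.80 ✓; ∠CQR = 55.40° ✓; |QR| = 12.30 ✓; ∠(QR, RF) = 97.70° ✗; |RF| = 29.20 ✓.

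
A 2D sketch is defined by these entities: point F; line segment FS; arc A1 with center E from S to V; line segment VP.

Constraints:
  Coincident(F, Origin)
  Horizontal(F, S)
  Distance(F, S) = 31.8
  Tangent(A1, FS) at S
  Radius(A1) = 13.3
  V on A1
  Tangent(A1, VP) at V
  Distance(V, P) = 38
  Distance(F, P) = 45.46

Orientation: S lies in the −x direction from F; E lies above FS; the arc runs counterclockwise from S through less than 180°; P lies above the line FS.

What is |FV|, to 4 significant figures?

21.22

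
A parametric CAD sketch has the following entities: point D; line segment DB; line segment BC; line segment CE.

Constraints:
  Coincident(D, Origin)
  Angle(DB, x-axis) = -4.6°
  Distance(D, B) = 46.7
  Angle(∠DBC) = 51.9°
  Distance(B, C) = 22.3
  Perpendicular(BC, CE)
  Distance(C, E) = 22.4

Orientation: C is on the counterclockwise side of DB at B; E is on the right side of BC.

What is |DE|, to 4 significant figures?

59.51

∠DBC = 51.9°, so BC runs at -4.6° + (180° − 51.9°) = 123.5° from the x-axis; with |BC| = 22.3, C = B + 22.3·(cos 123.5°, sin 123.5°) = (34.24, 14.85). BC ⟂ CE; with |CE| = 22.4 on the right of BC, E = C + 22.4·(0.8339, 0.5519) = (52.92, 27.21). Then |DE| = |E − D| = 59.51.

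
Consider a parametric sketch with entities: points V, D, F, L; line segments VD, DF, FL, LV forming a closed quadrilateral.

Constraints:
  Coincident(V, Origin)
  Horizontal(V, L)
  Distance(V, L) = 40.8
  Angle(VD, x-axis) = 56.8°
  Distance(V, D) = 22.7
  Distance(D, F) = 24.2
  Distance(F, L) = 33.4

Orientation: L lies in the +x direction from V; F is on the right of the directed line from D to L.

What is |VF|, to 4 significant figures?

9.079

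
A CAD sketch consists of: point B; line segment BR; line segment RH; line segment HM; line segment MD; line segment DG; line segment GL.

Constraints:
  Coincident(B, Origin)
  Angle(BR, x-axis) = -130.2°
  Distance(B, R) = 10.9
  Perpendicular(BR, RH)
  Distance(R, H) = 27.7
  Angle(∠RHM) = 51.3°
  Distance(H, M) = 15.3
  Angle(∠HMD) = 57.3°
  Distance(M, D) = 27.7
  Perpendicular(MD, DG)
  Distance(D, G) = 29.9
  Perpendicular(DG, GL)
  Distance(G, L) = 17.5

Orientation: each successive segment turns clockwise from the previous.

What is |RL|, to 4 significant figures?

43.82

B is at the origin; BR runs at -130.2° with length 10.9, so R = (-7.035, -8.325). BR is perpendicular to RH, so RH runs at 139.8°; with |RH| = 27.7, H = (-28.19, 9.554). ∠RHM = 51.3° gives HM at 11.10° from the x-axis; with |HM| = 15.3, M = (-13.18, 12.50). ∠HMD = 57.3° gives MD at -111.6° from the x-axis; with |MD| = 27.7, D = (-23.38, -13.26). The perpendicularity gives DG at right angles to MD, so DG runs at 158.4°; with |DG| = 29.9, G = (-51.18, -2.248). DG ⟂ GL, so GL runs at 68.40°; with |GL| = 17.5, L = (-44.73, 14.02). Then |RL| = |L − R| = 43.82.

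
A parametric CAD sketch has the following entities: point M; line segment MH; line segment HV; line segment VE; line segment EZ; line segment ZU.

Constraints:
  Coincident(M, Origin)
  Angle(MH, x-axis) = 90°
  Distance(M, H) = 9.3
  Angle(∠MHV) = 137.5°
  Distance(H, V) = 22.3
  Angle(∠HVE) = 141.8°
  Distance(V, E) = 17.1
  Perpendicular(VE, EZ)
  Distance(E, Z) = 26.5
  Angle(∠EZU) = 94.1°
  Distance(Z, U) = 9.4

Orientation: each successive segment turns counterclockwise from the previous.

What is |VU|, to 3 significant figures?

28.2

VE is perpendicular to EZ, so EZ runs at -99.3°; with |EZ| = 26.5, Z = (-36.2, 2.35). ∠EZU = 94.1° gives ZU at -13.4° from the x-axis; with |ZU| = 9.4, U = (-27.1, 0.175). Then |VU| = |U − V| = 28.2.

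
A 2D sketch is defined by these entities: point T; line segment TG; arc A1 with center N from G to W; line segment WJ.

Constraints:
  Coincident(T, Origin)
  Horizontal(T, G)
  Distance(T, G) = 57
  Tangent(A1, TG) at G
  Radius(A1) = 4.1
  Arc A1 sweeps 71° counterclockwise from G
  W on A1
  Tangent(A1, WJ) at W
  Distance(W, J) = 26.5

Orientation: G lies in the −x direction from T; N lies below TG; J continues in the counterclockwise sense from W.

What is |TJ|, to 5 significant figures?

74.866

T is at the origin; TG is horizontal with |TG| = 57.0 and G on the −x side, so G = (-57.000, 0.0000). Since A1 is tangent to TG there, NG ⟂ TG, so N = G + (0, -4.1) = (-57.000, -4.1000). On A1, G sits at bearing 90° from N; a 71° counterclockwise sweep puts W at bearing 161°, so W = N + 4.1·(cos 161°, sin 161°) = (-60.877, -2.7652). A1 meets WJ tangentially, so NW is at right angles to WJ, so WJ runs along (−sin 161°, cos 161°); with |WJ| = 26.5, J = (-69.504, -27.821). Then |TJ| = |J − T| = 74.866.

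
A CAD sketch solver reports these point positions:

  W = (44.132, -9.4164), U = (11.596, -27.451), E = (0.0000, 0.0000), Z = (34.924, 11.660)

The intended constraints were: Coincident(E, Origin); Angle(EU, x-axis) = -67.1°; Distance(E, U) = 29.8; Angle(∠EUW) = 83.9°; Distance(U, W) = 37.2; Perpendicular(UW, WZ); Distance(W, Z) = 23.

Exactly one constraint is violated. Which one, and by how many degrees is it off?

Perpendicular(UW, WZ) — off by 5.40°.

E = (0.00, 0.00) ✓; EU at -67.10° ✓; |EU| = 29.80 ✓; ∠EUW = 83.90° ✓; |UW| = 37.20 ✓; ∠(UW, WZ) = 84.60° ✗; |WZ| = 23.00 ✓.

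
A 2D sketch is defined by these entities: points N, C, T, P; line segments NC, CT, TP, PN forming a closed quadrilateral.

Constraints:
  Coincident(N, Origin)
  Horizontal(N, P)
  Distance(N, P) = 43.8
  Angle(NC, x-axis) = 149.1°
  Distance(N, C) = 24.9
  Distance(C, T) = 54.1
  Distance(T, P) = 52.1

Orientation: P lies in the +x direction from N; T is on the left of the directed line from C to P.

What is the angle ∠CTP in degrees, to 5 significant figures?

77.385°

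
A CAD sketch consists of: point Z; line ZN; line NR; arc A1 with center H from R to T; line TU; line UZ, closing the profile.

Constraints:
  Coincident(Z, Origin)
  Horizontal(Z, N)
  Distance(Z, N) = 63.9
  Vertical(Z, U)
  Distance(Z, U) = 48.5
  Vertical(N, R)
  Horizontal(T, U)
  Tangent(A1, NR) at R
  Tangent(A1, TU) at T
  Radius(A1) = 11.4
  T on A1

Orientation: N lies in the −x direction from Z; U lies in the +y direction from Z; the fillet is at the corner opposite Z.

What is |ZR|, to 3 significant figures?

73.9

Z is at the origin; Z and N share the same y with |ZN| = 63.9 and N on the −x side, so N = (-63.9, 0.00). Z and U share the same x with |ZU| = 48.5 and U on the +y side, so U = (0.00, 48.5). The virtual corner opposite Z is at (-63.9, 48.5). Tangency of A1 to NR means the radius HR is perpendicular to NR and tangency of A1 to TU means the radius HT is perpendicular to TU, with radius 11.4, so the center H sits 11.4 in from both sides at H = (-52.5, 37.1). That places the tangent points at R = (-63.9, 37.1) on NR and T = (-52.5, 48.5) on TU. Then |ZR| = |R − Z| = 73.9.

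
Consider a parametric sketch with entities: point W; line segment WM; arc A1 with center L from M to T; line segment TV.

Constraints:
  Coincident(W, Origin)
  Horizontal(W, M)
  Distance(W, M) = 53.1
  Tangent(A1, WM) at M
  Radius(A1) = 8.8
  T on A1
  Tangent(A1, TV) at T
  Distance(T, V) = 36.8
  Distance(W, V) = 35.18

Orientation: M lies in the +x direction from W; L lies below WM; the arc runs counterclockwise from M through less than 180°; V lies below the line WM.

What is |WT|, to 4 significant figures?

46.98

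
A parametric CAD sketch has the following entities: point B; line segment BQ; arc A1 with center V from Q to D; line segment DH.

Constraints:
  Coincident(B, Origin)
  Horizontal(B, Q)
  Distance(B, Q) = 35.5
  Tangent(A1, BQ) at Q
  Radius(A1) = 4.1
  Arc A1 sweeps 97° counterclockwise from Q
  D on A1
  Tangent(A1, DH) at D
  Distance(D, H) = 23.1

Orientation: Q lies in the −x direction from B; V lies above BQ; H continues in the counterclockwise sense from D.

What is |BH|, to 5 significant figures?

43.938

B is at the origin; B and Q share the same y with |BQ| = 35.5 and Q on the −x side, so Q = (-35.500, 0.0000). Since A1 is tangent to BQ there, VQ ⟂ BQ, so V = Q + (0, 4.1) = (-35.500, 4.1000). On A1, Q sits at bearing -90° from V; a 97° counterclockwise sweep puts D at bearing 7°, so D = V + 4.1·(cos 7°, sin 7°) = (-31.431, 4.5997). The tangent condition forces VD to be normal to DH, so DH runs along (−sin 7°, cos 7°); with |DH| = 23.1, H = (-34.246, 27.527). Then |BH| = |H − B| = 43.938.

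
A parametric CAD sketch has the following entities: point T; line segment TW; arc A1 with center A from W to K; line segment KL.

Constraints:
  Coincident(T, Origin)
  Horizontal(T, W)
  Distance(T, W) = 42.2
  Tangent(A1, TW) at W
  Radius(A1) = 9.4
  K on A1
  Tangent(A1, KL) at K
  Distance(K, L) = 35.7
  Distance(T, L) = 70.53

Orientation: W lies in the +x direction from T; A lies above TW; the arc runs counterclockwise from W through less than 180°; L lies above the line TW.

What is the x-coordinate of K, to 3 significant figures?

51.6

Checks: |AK| = 9.400 ✓; ∠(AK, KL) = 90.00° ✓; |KL| = 35.70 ✓; |TL| = 70.53 ✓.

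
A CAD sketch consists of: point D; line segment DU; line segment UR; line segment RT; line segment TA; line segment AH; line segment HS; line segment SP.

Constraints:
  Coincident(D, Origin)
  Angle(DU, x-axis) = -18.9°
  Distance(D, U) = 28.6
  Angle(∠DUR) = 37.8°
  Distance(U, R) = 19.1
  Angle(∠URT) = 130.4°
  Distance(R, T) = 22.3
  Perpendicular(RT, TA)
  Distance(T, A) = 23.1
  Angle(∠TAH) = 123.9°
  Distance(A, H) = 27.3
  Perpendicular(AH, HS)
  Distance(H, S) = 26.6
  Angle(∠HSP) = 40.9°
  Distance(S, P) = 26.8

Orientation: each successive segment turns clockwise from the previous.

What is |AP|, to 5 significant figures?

11.634

D is at the origin; DU runs at -18.9° with length 28.6, so U = (27.058, -9.2640). ∠DUR = 37.8° gives UR at -161.10° from the x-axis; with |UR| = 19.1, R = (8.9878, -15.451). ∠URT = 130.4° gives RT at 149.30° from the x-axis; with |RT| = 22.3, T = (-10.187, -4.0658). RT is perpendicular to TA, so TA runs at 59.300°; with |TA| = 23.1, A = (1.6066, 15.797). ∠TAH = 123.9° gives AH at 3.2000° from the x-axis; with |AH| = 27.3, H = (28.864, 17.321). The perpendicularity gives HS at right angles to AH, so HS runs at -86.800°; with |HS| = 26.6, S = (30.349, -9.2378). ∠HSP = 40.9° gives SP at 134.10° from the x-axis; with |SP| = 26.8, P = (11.698, 10.008). Then |AP| = |P − A| = 11.634.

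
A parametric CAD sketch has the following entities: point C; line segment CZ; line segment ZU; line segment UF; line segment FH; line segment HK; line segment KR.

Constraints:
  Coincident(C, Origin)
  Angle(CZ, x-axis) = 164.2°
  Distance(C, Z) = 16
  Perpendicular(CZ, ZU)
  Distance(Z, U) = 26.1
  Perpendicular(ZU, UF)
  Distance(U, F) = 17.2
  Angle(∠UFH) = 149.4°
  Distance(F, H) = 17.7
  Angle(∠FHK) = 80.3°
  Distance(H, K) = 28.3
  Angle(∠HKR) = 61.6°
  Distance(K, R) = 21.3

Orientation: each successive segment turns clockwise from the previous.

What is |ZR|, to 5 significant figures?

16.630

∠FHK = 80.3° gives HK at -146.10° from the x-axis; with |HK| = 28.3, K = (-3.0219, -3.8149). ∠HKR = 61.6° gives KR at 95.500° from the x-axis; with |KR| = 21.3, R = (-5.0634, 17.387). Then |ZR| = |R − Z| = 16.630.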